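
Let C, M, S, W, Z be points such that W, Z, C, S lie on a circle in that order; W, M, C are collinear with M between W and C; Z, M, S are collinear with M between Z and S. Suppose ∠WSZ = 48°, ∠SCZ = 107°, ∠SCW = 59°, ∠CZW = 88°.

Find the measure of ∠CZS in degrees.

∠CZS = 29°

1. ∠CSW = 92°  [cyclic WZCS, opposite ∠Z+∠S]
2. ∠CWS = 29°  [△WCS]
3. ∠CZS = 29°  [same arc CS]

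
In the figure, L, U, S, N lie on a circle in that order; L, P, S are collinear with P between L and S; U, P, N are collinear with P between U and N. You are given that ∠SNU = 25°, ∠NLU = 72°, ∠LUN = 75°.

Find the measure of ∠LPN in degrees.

1. ∠LSN = 75°  [same arc LN]
2. ∠NPS = 80°  [△SPN]
3. ∠LPN = 100°  [linear pair at P on LS]

∠LPN = 100°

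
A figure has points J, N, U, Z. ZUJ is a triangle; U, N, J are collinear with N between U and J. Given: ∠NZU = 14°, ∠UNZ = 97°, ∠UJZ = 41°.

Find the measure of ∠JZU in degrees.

1. ∠NUZ = 69°  [△ZUN]
2. ∠JUZ = 69°  [N on ray UJ]
3. ∠JZU = 70°  [△ZUJ]

∠JZU = 70°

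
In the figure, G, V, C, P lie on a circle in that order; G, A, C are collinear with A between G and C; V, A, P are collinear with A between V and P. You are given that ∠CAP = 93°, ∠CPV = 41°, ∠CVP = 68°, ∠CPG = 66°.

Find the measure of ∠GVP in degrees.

1. ∠GAV = 93°  [vertical angles at A]
2. ∠CGV = 41°  [same arc VC]
3. ∠GVP = 46°  [△GAV]

∠GVP = 46°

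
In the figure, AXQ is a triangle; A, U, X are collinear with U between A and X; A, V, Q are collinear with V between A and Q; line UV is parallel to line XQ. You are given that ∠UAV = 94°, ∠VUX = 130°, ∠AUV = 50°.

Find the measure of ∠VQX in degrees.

∠VQX = 36°

1. ∠AVU = 36°  [△AUV]
2. ∠QVU = 144°  [linear pair at V on AQ]
3. ∠VQX = 36°  [UV∥XQ, co-interior at Q–V]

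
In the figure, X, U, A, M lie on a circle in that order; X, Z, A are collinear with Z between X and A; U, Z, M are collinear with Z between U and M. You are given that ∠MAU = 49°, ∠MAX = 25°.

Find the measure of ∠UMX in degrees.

1. ∠MXU = 131°  [cyclic XUAM, opposite ∠X+∠A]
2. ∠MUX = 25°  [same arc XM]
3. ∠UMX = 24°  [△XUM]

∠UMX = 24°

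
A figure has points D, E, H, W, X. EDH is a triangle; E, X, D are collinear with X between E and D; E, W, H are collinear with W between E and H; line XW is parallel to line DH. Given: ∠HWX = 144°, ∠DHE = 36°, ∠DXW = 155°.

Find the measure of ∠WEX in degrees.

1. ∠EWX = 36°  [linear pair at W on EH]
2. ∠EXW = 25°  [linear pair at X on ED]
3. ∠WEX = 119°  [△EXW]

∠WEX = 119°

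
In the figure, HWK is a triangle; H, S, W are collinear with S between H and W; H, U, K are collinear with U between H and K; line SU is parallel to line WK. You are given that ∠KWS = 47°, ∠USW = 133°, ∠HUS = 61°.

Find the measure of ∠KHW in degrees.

∠KHW = 72°

1. ∠HWK = 47°  [S on ray WH]
2. ∠HKW = 61°  [SU∥WK, corresponding at U]
3. ∠KHW = 72°  [△HWK]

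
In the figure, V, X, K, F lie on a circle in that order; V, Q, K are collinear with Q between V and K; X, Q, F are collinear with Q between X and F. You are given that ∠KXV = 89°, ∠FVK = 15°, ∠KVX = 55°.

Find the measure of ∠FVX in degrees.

1. ∠KFV = 91°  [cyclic VXKF, opposite ∠X+∠F]
2. ∠VKX = 36°  [△VXK]
3. ∠FKV = 74°  [△VKF]
4. ∠VFX = 36°  [same arc VX]
5. ∠FXV = 74°  [same arc VF]
6. ∠FVX = 70°  [△VXF]

∠FVX = 70°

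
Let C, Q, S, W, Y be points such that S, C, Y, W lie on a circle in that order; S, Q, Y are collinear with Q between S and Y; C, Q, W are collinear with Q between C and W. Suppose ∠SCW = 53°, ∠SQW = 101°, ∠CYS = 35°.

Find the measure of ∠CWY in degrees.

1. ∠SYW = 53°  [same arc SW]
2. ∠WQY = 79°  [linear pair at Q on SY]
3. ∠CWY = 48°  [△YQW]

∠CWY = 48°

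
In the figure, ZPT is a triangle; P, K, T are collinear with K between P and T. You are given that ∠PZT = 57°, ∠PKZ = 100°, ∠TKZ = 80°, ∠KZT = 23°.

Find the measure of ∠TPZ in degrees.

1. ∠KTZ = 77°  [△ZKT]
2. ∠PTZ = 77°  [K on ray TP]
3. ∠TPZ = 46°  [△ZPT]

∠TPZ = 46°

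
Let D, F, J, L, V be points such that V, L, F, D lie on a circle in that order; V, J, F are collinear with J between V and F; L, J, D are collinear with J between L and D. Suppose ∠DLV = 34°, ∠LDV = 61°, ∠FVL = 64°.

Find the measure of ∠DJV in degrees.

∠DJV = 98°

1. ∠DFV = 34°  [same arc VD]
2. ∠FDL = 64°  [same arc LF]
3. ∠DJF = 82°  [△FJD]
4. ∠DJV = 98°  [linear pair at J on VF]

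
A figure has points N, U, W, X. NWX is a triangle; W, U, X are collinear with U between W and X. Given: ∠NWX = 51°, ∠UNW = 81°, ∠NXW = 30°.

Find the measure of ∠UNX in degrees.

1. ∠NWU = 51°  [U on ray WX]
2. ∠NUW = 48°  [△NWU]
3. ∠NXU = 30°  [U on ray XW]
4. ∠NUX = 132°  [linear pair at U on WX]
5. ∠UNX = 18°  [△NUX]

∠UNX = 18°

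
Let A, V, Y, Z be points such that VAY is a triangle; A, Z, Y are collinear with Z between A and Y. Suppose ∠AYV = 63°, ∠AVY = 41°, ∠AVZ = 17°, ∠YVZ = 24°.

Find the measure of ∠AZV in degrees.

∠AZV = 87°

1. ∠VYZ = 63°  [Z on ray YA]
2. ∠VZY = 93°  [△VZY]
3. ∠AZV = 87°  [linear pair at Z on AY]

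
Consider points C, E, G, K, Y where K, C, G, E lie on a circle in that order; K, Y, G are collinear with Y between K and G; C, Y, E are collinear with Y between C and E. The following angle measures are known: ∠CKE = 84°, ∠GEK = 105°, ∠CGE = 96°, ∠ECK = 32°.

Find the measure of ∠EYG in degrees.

∠EYG = 107°

1. ∠CEK = 64°  [△KCE]
2. ∠GCK = 75°  [cyclic KCGE, opposite ∠C+∠E]
3. ∠EGK = 32°  [same arc KE]
4. ∠CGK = 64°  [same arc KC]
5. ∠CKG = 41°  [△KCG]
6. ∠CEG = 41°  [same arc CG]
7. ∠EYG = 107°  [△GYE]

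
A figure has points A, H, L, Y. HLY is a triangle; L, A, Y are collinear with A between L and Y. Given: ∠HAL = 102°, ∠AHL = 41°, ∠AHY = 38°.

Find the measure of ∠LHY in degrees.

1. ∠ALH = 37°  [△HLA]
2. ∠HAY = 78°  [linear pair at A on LY]
3. ∠AYH = 64°  [△HAY]
4. ∠HLY = 37°  [A on ray LY]
5. ∠HYL = 64°  [A on ray YL]
6. ∠LHY = 79°  [△HLY]

∠LHY = 79°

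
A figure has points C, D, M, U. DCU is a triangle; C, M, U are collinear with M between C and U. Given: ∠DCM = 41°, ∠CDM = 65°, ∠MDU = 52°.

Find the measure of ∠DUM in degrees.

∠DUM = 22°

1. ∠CMD = 74°  [△DCM]
2. ∠DMU = 106°  [linear pair at M on CU]
3. ∠DUM = 22°  [△DMU]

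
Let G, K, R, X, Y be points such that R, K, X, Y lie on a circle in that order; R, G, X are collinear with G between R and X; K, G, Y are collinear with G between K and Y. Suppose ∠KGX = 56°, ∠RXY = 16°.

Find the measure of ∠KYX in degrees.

∠KYX = 40°

1. ∠RGY = 56°  [vertical angles at G]
2. ∠XGY = 124°  [linear pair at G on RX]
3. ∠KYX = 40°  [△XGY]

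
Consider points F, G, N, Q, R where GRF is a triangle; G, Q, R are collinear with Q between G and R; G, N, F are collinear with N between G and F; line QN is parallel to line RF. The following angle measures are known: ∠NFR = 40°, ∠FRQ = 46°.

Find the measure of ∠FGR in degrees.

∠FGR = 94°

1. ∠GFR = 40°  [N on ray FG]
2. ∠FRG = 46°  [Q on ray RG]
3. ∠FGR = 94°  [△GRF]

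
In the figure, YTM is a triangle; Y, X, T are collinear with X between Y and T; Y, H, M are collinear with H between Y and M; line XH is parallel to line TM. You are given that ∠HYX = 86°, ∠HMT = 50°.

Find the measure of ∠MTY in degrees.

1. ∠MYT = 86°  [X on YT, H on YM]
2. ∠TMY = 50°  [H on ray MY]
3. ∠MTY = 44°  [△YTM]

∠MTY = 44°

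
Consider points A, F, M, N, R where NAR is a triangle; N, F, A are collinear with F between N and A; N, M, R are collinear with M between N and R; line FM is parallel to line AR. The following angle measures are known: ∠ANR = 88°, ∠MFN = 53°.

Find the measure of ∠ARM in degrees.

∠ARM = 39°

1. ∠FNM = 88°  [F on NA, M on NR]
2. ∠FMN = 39°  [△NFM]
3. ∠FMR = 141°  [linear pair at M on NR]
4. ∠ARM = 39°  [FM∥AR, co-interior at R–M]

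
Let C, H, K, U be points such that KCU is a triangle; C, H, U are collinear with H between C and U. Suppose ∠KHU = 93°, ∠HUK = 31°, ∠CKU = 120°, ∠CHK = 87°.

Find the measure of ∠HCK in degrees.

∠HCK = 29°

1. ∠CUK = 31°  [H on ray UC]
2. ∠KCU = 29°  [△KCU]
3. ∠HCK = 29°  [H on ray CU]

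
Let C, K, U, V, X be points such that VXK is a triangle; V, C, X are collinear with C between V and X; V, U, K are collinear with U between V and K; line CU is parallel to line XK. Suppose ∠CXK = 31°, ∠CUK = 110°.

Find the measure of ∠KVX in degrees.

∠KVX = 79°

1. ∠KXV = 31°  [C on ray XV]
2. ∠CUV = 70°  [linear pair at U on VK]
3. ∠UCV = 31°  [CU∥XK, corresponding at C]
4. ∠CVU = 79°  [△VCU]
5. ∠KVX = 79°  [C on VX, U on VK]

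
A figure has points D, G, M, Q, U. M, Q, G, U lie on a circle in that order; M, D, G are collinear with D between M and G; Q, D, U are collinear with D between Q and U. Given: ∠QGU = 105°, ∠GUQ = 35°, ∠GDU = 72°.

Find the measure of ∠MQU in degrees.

∠MQU = 73°

1. ∠GMQ = 35°  [same arc QG]
2. ∠MDQ = 72°  [vertical angles at D]
3. ∠MQU = 73°  [△MDQ]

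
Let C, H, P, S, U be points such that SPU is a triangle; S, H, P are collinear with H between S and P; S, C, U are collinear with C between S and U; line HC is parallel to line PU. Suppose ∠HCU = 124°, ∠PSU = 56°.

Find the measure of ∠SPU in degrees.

∠SPU = 68°

1. ∠HCS = 56°  [linear pair at C on SU]
2. ∠CSH = 56°  [H on SP, C on SU]
3. ∠CHS = 68°  [△SHC]
4. ∠SPU = 68°  [HC∥PU, corresponding at H]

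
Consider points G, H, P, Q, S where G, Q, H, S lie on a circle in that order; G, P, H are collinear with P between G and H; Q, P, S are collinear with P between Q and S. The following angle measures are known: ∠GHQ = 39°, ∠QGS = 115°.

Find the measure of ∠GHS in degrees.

∠GHS = 26°

1. ∠GSQ = 39°  [same arc GQ]
2. ∠GQS = 26°  [△GQS]
3. ∠GHS = 26°  [same arc GS]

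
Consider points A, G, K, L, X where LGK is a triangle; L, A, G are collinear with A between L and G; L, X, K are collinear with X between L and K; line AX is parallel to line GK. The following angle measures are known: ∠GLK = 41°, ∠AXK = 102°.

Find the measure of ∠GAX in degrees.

∠GAX = 119°

1. ∠ALX = 41°  [A on LG, X on LK]
2. ∠AXL = 78°  [linear pair at X on LK]
3. ∠LAX = 61°  [△LAX]
4. ∠GAX = 119°  [linear pair at A on LG]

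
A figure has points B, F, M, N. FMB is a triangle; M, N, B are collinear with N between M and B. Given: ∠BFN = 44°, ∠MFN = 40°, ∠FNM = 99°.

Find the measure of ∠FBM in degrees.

1. ∠BNF = 81°  [linear pair at N on MB]
2. ∠FBN = 55°  [△FNB]
3. ∠FBM = 55°  [N on ray BM]

∠FBM = 55°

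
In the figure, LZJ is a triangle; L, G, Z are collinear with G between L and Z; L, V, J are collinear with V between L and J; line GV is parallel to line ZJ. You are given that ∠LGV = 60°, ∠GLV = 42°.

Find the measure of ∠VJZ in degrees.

1. ∠GVL = 78°  [△LGV]
2. ∠GVJ = 102°  [linear pair at V on LJ]
3. ∠VJZ = 78°  [GV∥ZJ, co-interior at J–V]

∠VJZ = 78°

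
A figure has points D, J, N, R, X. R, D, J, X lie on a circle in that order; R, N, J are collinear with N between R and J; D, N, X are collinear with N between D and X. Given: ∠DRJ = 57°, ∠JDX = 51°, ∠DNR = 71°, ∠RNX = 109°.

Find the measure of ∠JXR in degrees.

1. ∠DXJ = 57°  [same arc DJ]
2. ∠JRX = 51°  [same arc JX]
3. ∠JNX = 71°  [vertical angles at N]
4. ∠RJX = 52°  [△JNX]
5. ∠JXR = 77°  [△RJX]

∠JXR = 77°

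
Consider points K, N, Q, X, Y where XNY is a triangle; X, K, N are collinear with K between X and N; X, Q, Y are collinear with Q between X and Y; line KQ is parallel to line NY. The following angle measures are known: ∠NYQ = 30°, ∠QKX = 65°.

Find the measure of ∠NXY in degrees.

∠NXY = 85°

1. ∠NYX = 30°  [Q on ray YX]
2. ∠XNY = 65°  [KQ∥NY, corresponding at K]
3. ∠NXY = 85°  [△XNY]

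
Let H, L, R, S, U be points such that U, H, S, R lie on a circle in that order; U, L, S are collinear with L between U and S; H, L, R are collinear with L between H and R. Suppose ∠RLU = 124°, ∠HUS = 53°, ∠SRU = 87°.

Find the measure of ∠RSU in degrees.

1. ∠RLS = 56°  [linear pair at L on US]
2. ∠HRS = 53°  [same arc HS]
3. ∠RSU = 71°  [△SLR]

∠RSU = 71°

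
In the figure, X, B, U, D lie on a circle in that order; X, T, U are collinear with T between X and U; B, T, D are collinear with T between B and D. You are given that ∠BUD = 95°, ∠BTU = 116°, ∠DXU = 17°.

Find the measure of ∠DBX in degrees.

1. ∠BXD = 85°  [cyclic XBUD, opposite ∠X+∠U]
2. ∠DTX = 116°  [vertical angles at T]
3. ∠BDX = 47°  [△XTD]
4. ∠DBX = 48°  [△XBD]

∠DBX = 48°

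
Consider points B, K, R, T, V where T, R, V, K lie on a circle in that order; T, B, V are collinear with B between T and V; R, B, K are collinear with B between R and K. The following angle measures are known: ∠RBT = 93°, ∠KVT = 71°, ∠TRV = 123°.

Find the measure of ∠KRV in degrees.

∠KRV = 52°

1. ∠TKV = 57°  [cyclic TRVK, opposite ∠R+∠K]
2. ∠KTV = 52°  [△TVK]
3. ∠KRV = 52°  [same arc VK]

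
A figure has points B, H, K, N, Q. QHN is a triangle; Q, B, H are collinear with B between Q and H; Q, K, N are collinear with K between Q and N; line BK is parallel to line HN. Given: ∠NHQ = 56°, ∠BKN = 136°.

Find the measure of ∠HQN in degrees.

1. ∠KBQ = 56°  [BK∥HN, corresponding at B]
2. ∠BKQ = 44°  [linear pair at K on QN]
3. ∠BQK = 80°  [△QBK]
4. ∠HQN = 80°  [B on QH, K on QN]

∠HQN = 80°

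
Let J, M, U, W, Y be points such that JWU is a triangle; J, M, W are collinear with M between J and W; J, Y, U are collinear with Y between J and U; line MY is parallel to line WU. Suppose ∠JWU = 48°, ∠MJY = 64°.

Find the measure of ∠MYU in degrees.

1. ∠JMY = 48°  [MY∥WU, corresponding at M]
2. ∠JYM = 68°  [△JMY]
3. ∠MYU = 112°  [linear pair at Y on JU]

∠MYU = 112°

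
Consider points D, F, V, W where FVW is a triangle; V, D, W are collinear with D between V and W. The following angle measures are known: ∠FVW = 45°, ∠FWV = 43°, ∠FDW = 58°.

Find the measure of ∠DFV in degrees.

1. ∠DVF = 45°  [D on ray VW]
2. ∠FDV = 122°  [linear pair at D on VW]
3. ∠DFV = 13°  [△FVD]

∠DFV = 13°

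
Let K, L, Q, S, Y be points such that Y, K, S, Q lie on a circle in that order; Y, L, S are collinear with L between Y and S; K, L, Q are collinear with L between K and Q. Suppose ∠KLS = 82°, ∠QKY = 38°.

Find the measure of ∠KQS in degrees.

1. ∠QLY = 82°  [vertical angles at L]
2. ∠QSY = 38°  [same arc YQ]
3. ∠QLS = 98°  [linear pair at L on YS]
4. ∠KQS = 44°  [△SLQ]

∠KQS = 44°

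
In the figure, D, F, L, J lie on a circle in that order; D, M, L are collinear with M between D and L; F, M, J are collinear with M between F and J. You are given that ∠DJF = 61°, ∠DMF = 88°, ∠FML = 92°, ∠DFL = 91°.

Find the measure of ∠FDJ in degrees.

1. ∠DLF = 61°  [same arc DF]
2. ∠FDL = 28°  [△DFL]
3. ∠DFJ = 64°  [△DMF]
4. ∠FDJ = 55°  [△DFJ]

∠FDJ = 55°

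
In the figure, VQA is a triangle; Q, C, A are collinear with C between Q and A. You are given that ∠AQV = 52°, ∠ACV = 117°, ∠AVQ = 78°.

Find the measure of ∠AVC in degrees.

∠AVC = 13°

1. ∠QAV = 50°  [△VQA]
2. ∠CAV = 50°  [C on ray AQ]
3. ∠AVC = 13°  [△VCA]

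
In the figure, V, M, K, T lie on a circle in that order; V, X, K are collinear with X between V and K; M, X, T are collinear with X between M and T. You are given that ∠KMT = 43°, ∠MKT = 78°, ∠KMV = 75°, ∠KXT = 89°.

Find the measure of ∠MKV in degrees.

1. ∠KVT = 43°  [same arc KT]
2. ∠TXV = 91°  [linear pair at X on VK]
3. ∠MTV = 46°  [△VXT]
4. ∠MKV = 46°  [same arc VM]

∠MKV = 46°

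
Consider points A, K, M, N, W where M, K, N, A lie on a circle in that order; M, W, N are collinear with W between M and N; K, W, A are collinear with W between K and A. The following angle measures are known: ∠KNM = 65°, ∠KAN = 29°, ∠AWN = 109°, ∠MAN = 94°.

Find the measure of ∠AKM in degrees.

1. ∠KMN = 29°  [same arc KN]
2. ∠KWM = 109°  [vertical angles at W]
3. ∠AKM = 42°  [△MWK]

∠AKM = 42°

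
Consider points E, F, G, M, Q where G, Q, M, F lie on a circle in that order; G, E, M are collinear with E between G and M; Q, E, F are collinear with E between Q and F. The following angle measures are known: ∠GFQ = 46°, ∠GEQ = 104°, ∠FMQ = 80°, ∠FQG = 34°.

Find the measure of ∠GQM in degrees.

1. ∠GMQ = 46°  [same arc GQ]
2. ∠MGQ = 42°  [△GEQ]
3. ∠GQM = 92°  [△GQM]

∠GQM = 92°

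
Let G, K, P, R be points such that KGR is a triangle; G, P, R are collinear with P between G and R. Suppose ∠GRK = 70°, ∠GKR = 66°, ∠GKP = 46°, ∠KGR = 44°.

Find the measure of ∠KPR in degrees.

∠KPR = 90°

1. ∠KGP = 44°  [P on ray GR]
2. ∠GPK = 90°  [△KGP]
3. ∠KPR = 90°  [linear pair at P on GR]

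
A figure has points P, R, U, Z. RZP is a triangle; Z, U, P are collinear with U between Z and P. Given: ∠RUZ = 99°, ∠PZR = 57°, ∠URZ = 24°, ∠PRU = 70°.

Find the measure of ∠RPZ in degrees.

1. ∠PUR = 81°  [linear pair at U on ZP]
2. ∠RPU = 29°  [△RUP]
3. ∠RPZ = 29°  [U on ray PZ]

∠RPZ = 29°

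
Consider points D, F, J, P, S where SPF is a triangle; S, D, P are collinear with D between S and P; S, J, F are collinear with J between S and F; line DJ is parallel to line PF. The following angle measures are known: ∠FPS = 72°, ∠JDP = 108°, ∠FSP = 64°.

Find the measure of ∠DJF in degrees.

∠DJF = 136°

1. ∠PFS = 44°  [△SPF]
2. ∠DJS = 44°  [DJ∥PF, corresponding at J]
3. ∠DJF = 136°  [linear pair at J on SF]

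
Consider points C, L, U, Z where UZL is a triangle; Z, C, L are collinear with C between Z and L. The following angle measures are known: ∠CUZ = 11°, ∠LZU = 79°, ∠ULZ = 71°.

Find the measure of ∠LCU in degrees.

1. ∠CZU = 79°  [C on ray ZL]
2. ∠UCZ = 90°  [△UZC]
3. ∠LCU = 90°  [linear pair at C on ZL]

∠LCU = 90°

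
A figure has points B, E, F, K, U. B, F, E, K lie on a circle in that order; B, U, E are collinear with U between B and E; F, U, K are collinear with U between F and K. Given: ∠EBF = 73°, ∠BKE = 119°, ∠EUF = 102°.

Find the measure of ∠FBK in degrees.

1. ∠BFE = 61°  [cyclic BFEK, opposite ∠F+∠K]
2. ∠BUF = 78°  [linear pair at U on BE]
3. ∠BEF = 46°  [△BFE]
4. ∠BFK = 29°  [△BUF]
5. ∠BKF = 46°  [same arc BF]
6. ∠FBK = 105°  [△BFK]

∠FBK = 105°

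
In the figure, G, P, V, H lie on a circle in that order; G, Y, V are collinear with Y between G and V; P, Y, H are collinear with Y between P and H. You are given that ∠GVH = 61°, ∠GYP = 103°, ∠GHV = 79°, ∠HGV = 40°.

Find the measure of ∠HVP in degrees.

1. ∠HYV = 103°  [vertical angles at Y]
2. ∠HPV = 40°  [same arc VH]
3. ∠PHV = 16°  [△VYH]
4. ∠HVP = 124°  [△PVH]

∠HVP = 124°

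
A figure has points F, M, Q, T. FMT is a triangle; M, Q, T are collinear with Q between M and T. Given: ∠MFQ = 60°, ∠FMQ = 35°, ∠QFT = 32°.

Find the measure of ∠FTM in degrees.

1. ∠FQM = 85°  [△FMQ]
2. ∠FQT = 95°  [linear pair at Q on MT]
3. ∠FTQ = 53°  [△FQT]
4. ∠FTM = 53°  [Q on ray TM]

∠FTM = 53°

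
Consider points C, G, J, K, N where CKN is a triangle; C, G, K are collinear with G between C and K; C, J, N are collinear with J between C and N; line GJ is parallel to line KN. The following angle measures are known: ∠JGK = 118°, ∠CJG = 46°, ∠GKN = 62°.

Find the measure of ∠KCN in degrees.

1. ∠CGJ = 62°  [linear pair at G on CK]
2. ∠GCJ = 72°  [△CGJ]
3. ∠KCN = 72°  [G on CK, J on CN]

∠KCN = 72°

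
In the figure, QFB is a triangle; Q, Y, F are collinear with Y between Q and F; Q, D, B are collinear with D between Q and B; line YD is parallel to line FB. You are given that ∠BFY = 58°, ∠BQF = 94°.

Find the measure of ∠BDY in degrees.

1. ∠BFQ = 58°  [Y on ray FQ]
2. ∠FBQ = 28°  [△QFB]
3. ∠QDY = 28°  [YD∥FB, corresponding at D]
4. ∠BDY = 152°  [linear pair at D on QB]

∠BDY = 152°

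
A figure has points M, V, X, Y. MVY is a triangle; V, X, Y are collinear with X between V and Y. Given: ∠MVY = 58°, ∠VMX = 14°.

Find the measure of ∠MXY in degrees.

∠MXY = 72°

1. ∠MVX = 58°  [X on ray VY]
2. ∠MXV = 108°  [△MVX]
3. ∠MXY = 72°  [linear pair at X on VY]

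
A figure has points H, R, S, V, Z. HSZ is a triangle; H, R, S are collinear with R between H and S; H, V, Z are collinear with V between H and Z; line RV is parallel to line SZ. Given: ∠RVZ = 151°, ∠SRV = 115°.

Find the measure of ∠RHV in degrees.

∠RHV = 86°

1. ∠HVR = 29°  [linear pair at V on HZ]
2. ∠HRV = 65°  [linear pair at R on HS]
3. ∠RHV = 86°  [△HRV]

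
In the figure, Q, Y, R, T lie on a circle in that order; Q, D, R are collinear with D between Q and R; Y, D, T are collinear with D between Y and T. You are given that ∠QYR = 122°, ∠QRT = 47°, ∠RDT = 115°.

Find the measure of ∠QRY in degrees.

∠QRY = 40°

1. ∠QYT = 47°  [same arc QT]
2. ∠QDY = 115°  [vertical angles at D]
3. ∠RQY = 18°  [△QDY]
4. ∠QRY = 40°  [△QYR]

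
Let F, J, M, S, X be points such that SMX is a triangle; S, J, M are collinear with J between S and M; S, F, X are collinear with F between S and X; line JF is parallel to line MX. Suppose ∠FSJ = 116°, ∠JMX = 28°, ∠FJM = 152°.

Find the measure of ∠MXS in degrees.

∠MXS = 36°

1. ∠MSX = 116°  [J on SM, F on SX]
2. ∠SMX = 28°  [J on ray MS]
3. ∠MXS = 36°  [△SMX]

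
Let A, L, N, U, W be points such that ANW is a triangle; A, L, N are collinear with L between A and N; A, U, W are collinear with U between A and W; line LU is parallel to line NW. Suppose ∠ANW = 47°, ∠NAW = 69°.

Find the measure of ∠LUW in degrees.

1. ∠AWN = 64°  [△ANW]
2. ∠AUL = 64°  [LU∥NW, corresponding at U]
3. ∠LUW = 116°  [linear pair at U on AW]

∠LUW = 116°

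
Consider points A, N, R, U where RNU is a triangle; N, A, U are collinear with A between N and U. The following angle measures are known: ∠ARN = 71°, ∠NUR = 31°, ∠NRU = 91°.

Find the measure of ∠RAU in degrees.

1. ∠RNU = 58°  [△RNU]
2. ∠ANR = 58°  [A on ray NU]
3. ∠NAR = 51°  [△RNA]
4. ∠RAU = 129°  [linear pair at A on NU]

∠RAU = 129°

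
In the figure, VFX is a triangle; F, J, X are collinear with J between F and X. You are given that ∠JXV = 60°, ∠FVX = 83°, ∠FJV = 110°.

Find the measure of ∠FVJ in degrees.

∠FVJ = 33°

1. ∠FXV = 60°  [J on ray XF]
2. ∠VFX = 37°  [△VFX]
3. ∠JFV = 37°  [J on ray FX]
4. ∠FVJ = 33°  [△VFJ]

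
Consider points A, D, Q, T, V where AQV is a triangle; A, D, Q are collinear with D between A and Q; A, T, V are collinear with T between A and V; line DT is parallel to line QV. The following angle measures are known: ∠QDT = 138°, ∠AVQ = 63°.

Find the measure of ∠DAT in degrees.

∠DAT = 75°

1. ∠ADT = 42°  [linear pair at D on AQ]
2. ∠ATD = 63°  [DT∥QV, corresponding at T]
3. ∠DAT = 75°  [△ADT]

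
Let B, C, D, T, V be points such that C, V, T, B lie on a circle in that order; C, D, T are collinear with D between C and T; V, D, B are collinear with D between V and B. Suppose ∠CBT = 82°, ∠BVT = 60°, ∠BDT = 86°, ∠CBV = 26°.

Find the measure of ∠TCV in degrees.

1. ∠CVT = 98°  [cyclic CVTB, opposite ∠V+∠B]
2. ∠CTV = 26°  [same arc CV]
3. ∠TCV = 56°  [△CVT]

∠TCV = 56°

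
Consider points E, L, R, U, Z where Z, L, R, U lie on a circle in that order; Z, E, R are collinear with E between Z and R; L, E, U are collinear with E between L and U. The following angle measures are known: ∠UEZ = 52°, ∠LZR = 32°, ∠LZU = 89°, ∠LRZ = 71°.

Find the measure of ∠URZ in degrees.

∠URZ = 20°

1. ∠REU = 128°  [linear pair at E on ZR]
2. ∠LUR = 32°  [same arc LR]
3. ∠URZ = 20°  [△REU]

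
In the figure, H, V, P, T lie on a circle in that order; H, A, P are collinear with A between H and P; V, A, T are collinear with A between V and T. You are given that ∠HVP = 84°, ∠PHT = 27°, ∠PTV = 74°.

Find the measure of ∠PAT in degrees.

1. ∠HTP = 96°  [cyclic HVPT, opposite ∠V+∠T]
2. ∠HPT = 57°  [△HPT]
3. ∠PAT = 49°  [△PAT]

∠PAT = 49°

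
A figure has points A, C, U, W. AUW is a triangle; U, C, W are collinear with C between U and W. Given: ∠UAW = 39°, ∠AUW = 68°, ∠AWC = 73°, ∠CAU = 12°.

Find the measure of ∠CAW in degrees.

∠CAW = 27°

1. ∠AUC = 68°  [C on ray UW]
2. ∠ACU = 100°  [△AUC]
3. ∠ACW = 80°  [linear pair at C on UW]
4. ∠CAW = 27°  [△ACW]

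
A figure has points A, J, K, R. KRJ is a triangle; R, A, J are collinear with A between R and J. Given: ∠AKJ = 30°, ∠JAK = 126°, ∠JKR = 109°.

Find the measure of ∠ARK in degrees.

1. ∠AJK = 24°  [△KAJ]
2. ∠KJR = 24°  [A on ray JR]
3. ∠JRK = 47°  [△KRJ]
4. ∠ARK = 47°  [A on ray RJ]

∠ARK = 47°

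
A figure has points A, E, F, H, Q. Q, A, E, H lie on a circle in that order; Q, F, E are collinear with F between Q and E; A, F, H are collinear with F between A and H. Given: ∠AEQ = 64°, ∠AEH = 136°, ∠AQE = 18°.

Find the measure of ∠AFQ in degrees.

1. ∠AHQ = 64°  [same arc QA]
2. ∠AQH = 44°  [cyclic QAEH, opposite ∠Q+∠E]
3. ∠HAQ = 72°  [△QAH]
4. ∠AFQ = 90°  [△QFA]

∠AFQ = 90°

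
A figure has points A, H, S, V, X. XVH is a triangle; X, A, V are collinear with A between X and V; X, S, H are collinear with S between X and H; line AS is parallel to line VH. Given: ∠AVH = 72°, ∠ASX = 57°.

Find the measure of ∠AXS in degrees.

1. ∠HVX = 72°  [A on ray VX]
2. ∠VHX = 57°  [AS∥VH, corresponding at S]
3. ∠HXV = 51°  [△XVH]
4. ∠AXS = 51°  [A on XV, S on XH]

∠AXS = 51°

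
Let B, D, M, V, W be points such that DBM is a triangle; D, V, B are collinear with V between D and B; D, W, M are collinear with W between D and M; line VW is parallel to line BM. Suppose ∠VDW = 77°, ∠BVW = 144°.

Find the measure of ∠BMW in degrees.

1. ∠DVW = 36°  [linear pair at V on DB]
2. ∠DWV = 67°  [△DVW]
3. ∠MWV = 113°  [linear pair at W on DM]
4. ∠BMW = 67°  [VW∥BM, co-interior at M–W]

∠BMW = 67°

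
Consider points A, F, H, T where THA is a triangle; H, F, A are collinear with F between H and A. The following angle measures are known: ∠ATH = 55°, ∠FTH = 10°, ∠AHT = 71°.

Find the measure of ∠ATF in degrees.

∠ATF = 45°

1. ∠HAT = 54°  [△THA]
2. ∠FHT = 71°  [F on ray HA]
3. ∠FAT = 54°  [F on ray AH]
4. ∠HFT = 99°  [△THF]
5. ∠AFT = 81°  [linear pair at F on HA]
6. ∠ATF = 45°  [△TFA]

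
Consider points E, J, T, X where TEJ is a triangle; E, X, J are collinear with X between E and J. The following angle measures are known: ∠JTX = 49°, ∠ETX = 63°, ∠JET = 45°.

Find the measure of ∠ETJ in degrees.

1. ∠TEX = 45°  [X on ray EJ]
2. ∠EXT = 72°  [△TEX]
3. ∠JXT = 108°  [linear pair at X on EJ]
4. ∠TJX = 23°  [△TXJ]
5. ∠EJT = 23°  [X on ray JE]
6. ∠ETJ = 112°  [△TEJ]

∠ETJ = 112°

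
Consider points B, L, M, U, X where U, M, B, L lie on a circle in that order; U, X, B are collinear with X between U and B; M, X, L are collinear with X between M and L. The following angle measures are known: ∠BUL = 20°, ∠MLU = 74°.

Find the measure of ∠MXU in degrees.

∠MXU = 94°

1. ∠BML = 20°  [same arc BL]
2. ∠MBU = 74°  [same arc UM]
3. ∠BXM = 86°  [△MXB]
4. ∠MXU = 94°  [linear pair at X on UB]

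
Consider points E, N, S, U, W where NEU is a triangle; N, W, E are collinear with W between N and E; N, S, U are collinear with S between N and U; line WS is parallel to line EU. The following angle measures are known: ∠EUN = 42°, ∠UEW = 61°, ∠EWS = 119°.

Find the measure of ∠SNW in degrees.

1. ∠NSW = 42°  [WS∥EU, corresponding at S]
2. ∠NWS = 61°  [linear pair at W on NE]
3. ∠SNW = 77°  [△NWS]

∠SNW = 77°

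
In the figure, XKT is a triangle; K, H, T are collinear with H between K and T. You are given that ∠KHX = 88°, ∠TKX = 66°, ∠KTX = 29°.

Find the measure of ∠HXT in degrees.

1. ∠THX = 92°  [linear pair at H on KT]
2. ∠HTX = 29°  [H on ray TK]
3. ∠HXT = 59°  [△XHT]

∠HXT = 59°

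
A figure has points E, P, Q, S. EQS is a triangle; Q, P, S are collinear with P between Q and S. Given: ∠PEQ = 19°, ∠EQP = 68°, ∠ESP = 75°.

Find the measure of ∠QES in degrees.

∠QES = 37°

1. ∠EQS = 68°  [P on ray QS]
2. ∠ESQ = 75°  [P on ray SQ]
3. ∠QES = 37°  [△EQS]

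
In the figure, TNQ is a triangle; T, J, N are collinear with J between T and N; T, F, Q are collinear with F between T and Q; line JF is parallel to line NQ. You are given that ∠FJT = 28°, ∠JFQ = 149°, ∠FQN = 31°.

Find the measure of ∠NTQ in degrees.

∠NTQ = 121°

1. ∠QNT = 28°  [JF∥NQ, corresponding at J]
2. ∠NQT = 31°  [F on ray QT]
3. ∠NTQ = 121°  [△TNQ]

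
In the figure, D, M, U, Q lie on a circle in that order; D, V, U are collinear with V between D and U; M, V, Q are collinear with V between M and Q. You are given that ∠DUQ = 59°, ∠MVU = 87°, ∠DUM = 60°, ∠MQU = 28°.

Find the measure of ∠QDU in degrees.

∠QDU = 33°

1. ∠DVQ = 87°  [vertical angles at V]
2. ∠DQM = 60°  [same arc DM]
3. ∠QDU = 33°  [△DVQ]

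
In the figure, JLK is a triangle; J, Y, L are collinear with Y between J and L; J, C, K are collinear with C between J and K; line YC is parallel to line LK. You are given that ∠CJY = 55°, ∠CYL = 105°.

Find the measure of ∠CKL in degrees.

∠CKL = 50°

1. ∠CYJ = 75°  [linear pair at Y on JL]
2. ∠JCY = 50°  [△JYC]
3. ∠KCY = 130°  [linear pair at C on JK]
4. ∠CKL = 50°  [YC∥LK, co-interior at K–C]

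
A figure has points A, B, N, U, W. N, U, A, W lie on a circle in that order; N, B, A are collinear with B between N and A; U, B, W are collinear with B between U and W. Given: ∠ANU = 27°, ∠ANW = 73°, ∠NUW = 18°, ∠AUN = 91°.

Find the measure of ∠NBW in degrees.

∠NBW = 45°

1. ∠AWU = 27°  [same arc UA]
2. ∠NAW = 18°  [same arc NW]
3. ∠ABW = 135°  [△ABW]
4. ∠NBW = 45°  [linear pair at B on NA]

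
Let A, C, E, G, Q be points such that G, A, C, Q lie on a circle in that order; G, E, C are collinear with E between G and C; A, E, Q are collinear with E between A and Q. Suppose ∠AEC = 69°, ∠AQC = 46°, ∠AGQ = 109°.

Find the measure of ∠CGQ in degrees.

∠CGQ = 63°

1. ∠ACQ = 71°  [cyclic GACQ, opposite ∠G+∠C]
2. ∠CAQ = 63°  [△ACQ]
3. ∠CGQ = 63°  [same arc CQ]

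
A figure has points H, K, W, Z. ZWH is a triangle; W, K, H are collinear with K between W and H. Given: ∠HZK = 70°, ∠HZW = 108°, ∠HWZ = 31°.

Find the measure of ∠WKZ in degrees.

∠WKZ = 111°

1. ∠WHZ = 41°  [△ZWH]
2. ∠KHZ = 41°  [K on ray HW]
3. ∠HKZ = 69°  [△ZKH]
4. ∠WKZ = 111°  [linear pair at K on WH]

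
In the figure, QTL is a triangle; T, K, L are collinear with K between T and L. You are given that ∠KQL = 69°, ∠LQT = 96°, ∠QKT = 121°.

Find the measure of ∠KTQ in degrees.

∠KTQ = 32°

1. ∠LKQ = 59°  [linear pair at K on TL]
2. ∠KLQ = 52°  [△QKL]
3. ∠QLT = 52°  [K on ray LT]
4. ∠LTQ = 32°  [△QTL]
5. ∠KTQ = 32°  [K on ray TL]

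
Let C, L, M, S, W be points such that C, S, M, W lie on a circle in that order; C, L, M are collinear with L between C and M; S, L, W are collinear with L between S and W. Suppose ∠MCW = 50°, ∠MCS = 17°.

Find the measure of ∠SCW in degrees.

∠SCW = 67°

1. ∠MSW = 50°  [same arc MW]
2. ∠MWS = 17°  [same arc SM]
3. ∠SMW = 113°  [△SMW]
4. ∠SCW = 67°  [cyclic CSMW, opposite ∠C+∠M]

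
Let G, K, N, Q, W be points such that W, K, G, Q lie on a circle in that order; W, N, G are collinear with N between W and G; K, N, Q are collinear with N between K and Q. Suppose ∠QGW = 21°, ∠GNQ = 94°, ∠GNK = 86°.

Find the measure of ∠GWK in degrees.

1. ∠QKW = 21°  [same arc WQ]
2. ∠KNW = 94°  [vertical angles at N]
3. ∠GWK = 65°  [△WNK]

∠GWK = 65°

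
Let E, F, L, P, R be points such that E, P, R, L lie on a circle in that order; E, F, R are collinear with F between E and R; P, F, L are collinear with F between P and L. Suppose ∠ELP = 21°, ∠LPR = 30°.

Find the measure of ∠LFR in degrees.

∠LFR = 51°

1. ∠LER = 30°  [same arc RL]
2. ∠EFL = 129°  [△EFL]
3. ∠LFR = 51°  [linear pair at F on ER]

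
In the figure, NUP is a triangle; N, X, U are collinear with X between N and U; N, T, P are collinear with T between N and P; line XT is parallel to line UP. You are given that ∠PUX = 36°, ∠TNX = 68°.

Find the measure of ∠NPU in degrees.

∠NPU = 76°

1. ∠NUP = 36°  [X on ray UN]
2. ∠PNU = 68°  [X on NU, T on NP]
3. ∠NPU = 76°  [△NUP]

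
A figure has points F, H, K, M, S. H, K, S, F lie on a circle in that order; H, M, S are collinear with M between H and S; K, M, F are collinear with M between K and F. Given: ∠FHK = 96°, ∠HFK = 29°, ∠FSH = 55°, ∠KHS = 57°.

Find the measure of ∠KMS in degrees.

1. ∠FSK = 84°  [cyclic HKSF, opposite ∠H+∠S]
2. ∠HSK = 29°  [same arc HK]
3. ∠KFS = 57°  [same arc KS]
4. ∠FKS = 39°  [△KSF]
5. ∠KMS = 112°  [△KMS]

∠KMS = 112°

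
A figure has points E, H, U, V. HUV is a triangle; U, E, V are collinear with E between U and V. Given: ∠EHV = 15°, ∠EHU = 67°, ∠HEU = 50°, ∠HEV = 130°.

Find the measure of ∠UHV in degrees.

1. ∠EVH = 35°  [△HEV]
2. ∠EUH = 63°  [△HUE]
3. ∠HVU = 35°  [E on ray VU]
4. ∠HUV = 63°  [E on ray UV]
5. ∠UHV = 82°  [△HUV]

∠UHV = 82°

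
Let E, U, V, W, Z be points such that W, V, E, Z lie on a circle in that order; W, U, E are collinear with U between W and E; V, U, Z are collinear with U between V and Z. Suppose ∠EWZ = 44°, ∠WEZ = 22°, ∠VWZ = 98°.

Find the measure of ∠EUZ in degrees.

1. ∠EVZ = 44°  [same arc EZ]
2. ∠VEZ = 82°  [cyclic WVEZ, opposite ∠W+∠E]
3. ∠EZV = 54°  [△VEZ]
4. ∠EUZ = 104°  [△EUZ]

∠EUZ = 104°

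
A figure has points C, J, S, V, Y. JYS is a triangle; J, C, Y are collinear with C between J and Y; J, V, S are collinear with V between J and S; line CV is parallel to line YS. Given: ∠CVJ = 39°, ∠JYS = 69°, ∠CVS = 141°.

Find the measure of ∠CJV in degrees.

1. ∠JSY = 39°  [CV∥YS, corresponding at V]
2. ∠SJY = 72°  [△JYS]
3. ∠CJV = 72°  [C on JY, V on JS]

∠CJV = 72°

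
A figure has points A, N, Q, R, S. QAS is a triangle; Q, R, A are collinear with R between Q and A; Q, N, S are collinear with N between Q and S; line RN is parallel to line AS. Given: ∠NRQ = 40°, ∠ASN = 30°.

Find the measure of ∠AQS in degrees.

∠AQS = 110°

1. ∠QAS = 40°  [RN∥AS, corresponding at R]
2. ∠ASQ = 30°  [N on ray SQ]
3. ∠AQS = 110°  [△QAS]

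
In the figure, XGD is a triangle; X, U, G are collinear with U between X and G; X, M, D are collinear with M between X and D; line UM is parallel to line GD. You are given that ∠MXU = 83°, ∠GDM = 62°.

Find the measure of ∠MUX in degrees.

∠MUX = 35°

1. ∠DXG = 83°  [U on XG, M on XD]
2. ∠GDX = 62°  [M on ray DX]
3. ∠DGX = 35°  [△XGD]
4. ∠MUX = 35°  [UM∥GD, corresponding at U]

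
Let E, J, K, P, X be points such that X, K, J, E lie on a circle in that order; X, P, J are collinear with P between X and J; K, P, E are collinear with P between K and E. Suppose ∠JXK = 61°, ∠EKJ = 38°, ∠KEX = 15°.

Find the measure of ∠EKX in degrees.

1. ∠JEK = 61°  [same arc KJ]
2. ∠EJK = 81°  [△KJE]
3. ∠EXK = 99°  [cyclic XKJE, opposite ∠X+∠J]
4. ∠EKX = 66°  [△XKE]

∠EKX = 66°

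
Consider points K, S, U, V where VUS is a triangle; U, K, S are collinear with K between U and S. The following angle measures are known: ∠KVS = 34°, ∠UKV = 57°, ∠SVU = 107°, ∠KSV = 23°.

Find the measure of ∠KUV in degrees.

∠KUV = 50°

1. ∠USV = 23°  [K on ray SU]
2. ∠SUV = 50°  [△VUS]
3. ∠KUV = 50°  [K on ray US]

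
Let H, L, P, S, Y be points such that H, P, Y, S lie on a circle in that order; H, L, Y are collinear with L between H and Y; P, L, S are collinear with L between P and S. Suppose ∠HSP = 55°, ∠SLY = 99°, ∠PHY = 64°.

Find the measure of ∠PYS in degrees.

∠PYS = 72°

1. ∠HLP = 99°  [vertical angles at L]
2. ∠HPS = 17°  [△HLP]
3. ∠PHS = 108°  [△HPS]
4. ∠PYS = 72°  [cyclic HPYS, opposite ∠H+∠Y]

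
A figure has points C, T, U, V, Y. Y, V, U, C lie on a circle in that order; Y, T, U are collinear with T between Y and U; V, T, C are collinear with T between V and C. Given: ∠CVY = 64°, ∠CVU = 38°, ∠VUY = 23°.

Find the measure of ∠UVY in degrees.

∠UVY = 102°

1. ∠CUY = 64°  [same arc YC]
2. ∠CYU = 38°  [same arc UC]
3. ∠UCY = 78°  [△YUC]
4. ∠UVY = 102°  [cyclic YVUC, opposite ∠V+∠C]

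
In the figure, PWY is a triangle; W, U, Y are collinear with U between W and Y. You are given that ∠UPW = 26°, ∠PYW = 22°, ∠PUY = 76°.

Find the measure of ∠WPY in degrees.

1. ∠PUW = 104°  [linear pair at U on WY]
2. ∠PWU = 50°  [△PWU]
3. ∠PWY = 50°  [U on ray WY]
4. ∠WPY = 108°  [△PWY]

∠WPY = 108°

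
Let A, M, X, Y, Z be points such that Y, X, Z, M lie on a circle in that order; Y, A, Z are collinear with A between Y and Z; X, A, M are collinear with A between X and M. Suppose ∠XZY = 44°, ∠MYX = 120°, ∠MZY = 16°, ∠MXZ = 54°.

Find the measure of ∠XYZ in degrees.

∠XYZ = 66°

1. ∠XMY = 44°  [same arc YX]
2. ∠XAZ = 82°  [△XAZ]
3. ∠MXY = 16°  [△YXM]
4. ∠XAY = 98°  [linear pair at A on YZ]
5. ∠XYZ = 66°  [△YAX]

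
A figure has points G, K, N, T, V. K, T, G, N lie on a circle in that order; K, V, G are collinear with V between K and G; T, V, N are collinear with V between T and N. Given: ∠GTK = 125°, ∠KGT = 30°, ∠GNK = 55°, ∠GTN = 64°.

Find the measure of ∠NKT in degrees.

1. ∠GKT = 25°  [△KTG]
2. ∠GNT = 25°  [same arc TG]
3. ∠NGT = 91°  [△TGN]
4. ∠NKT = 89°  [cyclic KTGN, opposite ∠K+∠G]

∠NKT = 89°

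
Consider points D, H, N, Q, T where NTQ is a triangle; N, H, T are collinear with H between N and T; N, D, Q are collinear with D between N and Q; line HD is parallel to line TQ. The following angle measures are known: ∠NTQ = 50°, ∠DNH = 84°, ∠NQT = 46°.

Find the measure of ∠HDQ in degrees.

∠HDQ = 134°

1. ∠DHN = 50°  [HD∥TQ, corresponding at H]
2. ∠HDN = 46°  [△NHD]
3. ∠HDQ = 134°  [linear pair at D on NQ]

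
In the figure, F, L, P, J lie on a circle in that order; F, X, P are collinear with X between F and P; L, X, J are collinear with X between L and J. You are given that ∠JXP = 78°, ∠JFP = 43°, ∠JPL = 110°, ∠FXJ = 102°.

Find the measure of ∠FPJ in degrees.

1. ∠JLP = 43°  [same arc PJ]
2. ∠LJP = 27°  [△LPJ]
3. ∠FPJ = 75°  [△PXJ]

∠FPJ = 75°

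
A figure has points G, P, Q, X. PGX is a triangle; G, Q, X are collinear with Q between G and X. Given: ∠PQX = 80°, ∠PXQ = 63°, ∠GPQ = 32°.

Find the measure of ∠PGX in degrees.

∠PGX = 48°

1. ∠GQP = 100°  [linear pair at Q on GX]
2. ∠PGQ = 48°  [△PGQ]
3. ∠PGX = 48°  [Q on ray GX]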